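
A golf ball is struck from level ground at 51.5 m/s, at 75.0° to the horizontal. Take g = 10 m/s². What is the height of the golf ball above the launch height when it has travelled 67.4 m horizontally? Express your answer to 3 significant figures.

v_x = 51.5 cos 75.0° = 13.33 m/s, v_y0 = 51.5 sin 75.0° = 49.75 m/s.
Time to reach x = 67.4 m: t = x / v_x = 67.4 / 13.33 = 5.056 s.
y = v_y0 t − ½ g t² = 49.75×5.056 − 5.000×5.056² = 124 m.

124 m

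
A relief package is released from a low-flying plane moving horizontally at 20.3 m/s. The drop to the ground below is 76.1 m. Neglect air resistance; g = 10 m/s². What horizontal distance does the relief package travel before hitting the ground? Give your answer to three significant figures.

Initial vertical velocity is zero, so the fall time comes from h = ½ g t²: t = √(2 × 76.1 / 10) = 3.901 s.
Horizontal motion is uniform at 20.3 m/s, so x = 20.3 × 3.901 = 79.2 m.

79.2 m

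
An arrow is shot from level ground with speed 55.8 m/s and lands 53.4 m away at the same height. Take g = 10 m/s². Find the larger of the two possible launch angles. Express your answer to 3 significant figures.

85.1°

Level-ground range: R = v₀² sin(2θ)/g ⇒ sin 2θ = R g / v₀² = 53.4×10/55.8² = 0.1715.
2θ = arcsin(0.1715) = 9.875° or 180° − 9.875° = 170.125°.
So θ = 4.94° or θ = 85.1°.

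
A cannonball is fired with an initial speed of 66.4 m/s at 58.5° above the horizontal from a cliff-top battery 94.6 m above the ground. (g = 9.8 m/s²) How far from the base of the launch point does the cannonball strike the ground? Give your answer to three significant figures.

Components: v_x = 66.4 cos 58.5° = 34.69 m/s, v_y = 66.4 sin 58.5° = 56.62 m/s.
Vertical: 0 = 94.6 + 56.62 t − ½(9.8) t² ⇒ 4.900 t² − 56.62 t − 94.6 = 0.
t = [56.62 + √(3206 + 1854)] / 9.800 = 13.04 s.
Horizontal: R = v_x · t = 34.69 × 13.04 = 452 m.

452 m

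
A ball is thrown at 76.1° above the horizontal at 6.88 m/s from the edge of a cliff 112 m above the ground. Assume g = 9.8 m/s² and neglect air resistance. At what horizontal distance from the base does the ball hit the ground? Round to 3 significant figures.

Components: v_x = 6.88 cos 76.1° = 1.653 m/s, v_y = 6.88 sin 76.1° = 6.679 m/s.
Vertical: 0 = 112 + 6.679 t − ½(9.8) t² ⇒ 4.900 t² − 6.679 t − 112 = 0.
t = [6.679 + √(44.61 + 2195)] / 9.800 = 5.511 s.
Horizontal: R = v_x · t = 1.653 × 5.511 = 9.11 m.

9.11 m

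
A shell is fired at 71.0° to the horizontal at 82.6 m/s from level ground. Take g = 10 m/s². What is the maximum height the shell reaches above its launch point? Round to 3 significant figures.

Vertical component of launch velocity: v_y = 82.6 sin 71.0° = 78.10 m/s.
At the highest point the vertical velocity is zero, so v_y² = 2 g h_max.
h_max = (78.10)² / (2 × 10) = 6100 / 20.00 = 305 m.

305 m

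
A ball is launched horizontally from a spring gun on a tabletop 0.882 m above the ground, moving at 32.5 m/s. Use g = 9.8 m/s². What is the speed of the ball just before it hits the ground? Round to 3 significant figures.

32.8 m/s

Fall time: t = √(2 × 0.882 / 9.8) = 0.4243 s.
At impact: v_x = 32.5 m/s (unchanged), v_y = g t = 9.8 × 0.4243 = 4.158 m/s.
Speed = √(v_x² + v_y²) = √(1056 + 17.29) = 32.8 m/s.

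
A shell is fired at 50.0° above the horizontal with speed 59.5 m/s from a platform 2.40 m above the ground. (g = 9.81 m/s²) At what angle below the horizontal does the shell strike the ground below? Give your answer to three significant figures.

v_x = 59.5 cos 50.0° = 38.25 m/s.
At impact |v_y| = √(v_y0² + 2 g h) = √(45.58² + 2×9.81×2.40) = 46.09 m/s.
Angle below horizontal = arctan(|v_y| / v_x) = arctan(46.09 / 38.25) = 50.3°.

50.3°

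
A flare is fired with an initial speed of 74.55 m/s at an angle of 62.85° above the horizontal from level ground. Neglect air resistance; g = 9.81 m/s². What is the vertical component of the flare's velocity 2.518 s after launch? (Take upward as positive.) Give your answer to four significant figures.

Initial vertical component: v_y0 = 74.55 sin 62.85° = 66.336 m/s.
v_y(t) = v_y0 − g t = 66.336 − 9.81 × 2.518 = 41.63 m/s.

41.63 m/s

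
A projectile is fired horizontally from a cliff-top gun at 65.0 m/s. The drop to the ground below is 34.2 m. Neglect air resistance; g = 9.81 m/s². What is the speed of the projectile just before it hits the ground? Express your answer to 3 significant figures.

70.0 m/s

Fall time: t = √(2 × 34.2 / 9.81) = 2.641 s.
At impact: v_x = 65.0 m/s (unchanged), v_y = g t = 9.81 × 2.641 = 25.91 m/s.
Speed = √(v_x² + v_y²) = √(4225 + 671.3) = 70.0 m/s.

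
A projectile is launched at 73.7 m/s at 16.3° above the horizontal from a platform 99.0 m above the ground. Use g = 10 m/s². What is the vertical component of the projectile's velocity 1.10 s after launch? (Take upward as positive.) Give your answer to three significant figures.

9.69 m/s

Initial vertical component: v_y0 = 73.7 sin 16.3° = 20.69 m/s.
v_y(t) = v_y0 − g t = 20.69 − 10 × 1.10 = 9.69 m/s.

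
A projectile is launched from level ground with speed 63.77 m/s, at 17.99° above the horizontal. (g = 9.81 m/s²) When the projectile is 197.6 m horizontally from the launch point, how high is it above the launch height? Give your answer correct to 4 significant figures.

12.10 m

v_x = 63.77 cos 17.99° = 60.652 m/s, v_y0 = 63.77 sin 17.99° = 19.695 m/s.
Time to reach x = 197.6 m: t = x / v_x = 197.6 / 60.652 = 3.2579 s.
y = v_y0 t − ½ g t² = 19.695×3.2579 − 4.905×3.2579² = 12.10 m.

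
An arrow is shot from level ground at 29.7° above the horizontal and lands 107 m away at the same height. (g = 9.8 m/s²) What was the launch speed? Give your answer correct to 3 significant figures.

On level ground, R = v₀² sin(2θ) / g, so v₀ = √(R g / sin 2θ).
sin(2 × 29.7°) = 0.8607.
v₀ = √(107 × 9.8 / 0.8607) = √1218 = 34.9 m/s.

34.9 m/s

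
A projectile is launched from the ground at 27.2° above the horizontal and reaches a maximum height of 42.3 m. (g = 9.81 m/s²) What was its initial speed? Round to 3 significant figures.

At maximum height v_y = 0, so (v₀ sin θ)² = 2 g H.
v₀ sin 27.2° = √(2 × 9.81 × 42.3) = 28.81 m/s.
v₀ = 28.81 / sin 27.2° = 28.81 / 0.4571 = 63.0 m/s.

63.0 m/s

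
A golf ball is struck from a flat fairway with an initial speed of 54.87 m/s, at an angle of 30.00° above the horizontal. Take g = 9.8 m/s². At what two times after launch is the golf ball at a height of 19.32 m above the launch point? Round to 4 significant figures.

v_y0 = 54.87 sin 30.00° = 27.435 m/s.
Set y = v_y0 t − ½ g t² = 19.32: 4.900 t² − 27.435 t + 19.32 = 0.
t = [27.435 ± √(752.68 − 378.67)] / 9.8 = (27.435 ± 19.339) / 9.8, giving t = 0.8261 s or t = 4.773 s.
So the golf ball is at 19.32 m at t = 0.8261 s (rising) and t = 4.773 s (falling).

0.8261 s and 4.773 s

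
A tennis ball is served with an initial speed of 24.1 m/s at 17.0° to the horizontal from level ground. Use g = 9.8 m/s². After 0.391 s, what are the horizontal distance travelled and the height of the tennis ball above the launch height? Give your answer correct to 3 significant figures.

v_x = 24.1 cos 17.0° = 23.05 m/s; v_y0 = 24.1 sin 17.0° = 7.046 m/s.
x = v_x t = 23.05 × 0.391 = 9.01 m.
y = v_y0 t − ½ g t² = 7.046×0.391 − 4.900×0.391² = 2.01 m.

x = 9.01 m, y = 2.01 m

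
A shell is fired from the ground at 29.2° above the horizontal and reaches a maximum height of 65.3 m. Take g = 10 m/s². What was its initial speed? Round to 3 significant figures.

74.1 m/s

At maximum height v_y = 0, so (v₀ sin θ)² = 2 g H.
v₀ sin 29.2° = √(2 × 10 × 65.3) = 36.14 m/s.
v₀ = 36.14 / sin 29.2° = 36.14 / 0.4879 = 74.1 m/s.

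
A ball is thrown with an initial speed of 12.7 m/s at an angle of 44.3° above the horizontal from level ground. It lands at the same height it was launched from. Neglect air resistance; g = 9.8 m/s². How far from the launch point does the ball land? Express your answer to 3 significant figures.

Components: v_x = 12.7 cos 44.3° = 9.089 m/s, v_y = 12.7 sin 44.3° = 8.870 m/s.
Time of flight (same landing height): t = 2 v_y / g = 2 × 8.870 / 9.8 = 1.810 s.
Range: R = v_x · t = 9.089 × 1.810 = 16.5 m.

16.5 m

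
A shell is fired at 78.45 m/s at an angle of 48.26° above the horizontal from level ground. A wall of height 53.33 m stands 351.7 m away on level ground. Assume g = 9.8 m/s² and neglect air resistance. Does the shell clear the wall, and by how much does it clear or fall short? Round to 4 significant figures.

Yes — it clears the wall by 118.7 m.

v_x = 78.45 cos 48.26° = 52.228 m/s; v_y0 = 78.45 sin 48.26° = 58.537 m/s.
Time to reach the wall: t = 351.7 / 52.228 = 6.7339 s.
Height at that point: y = 58.537×6.7339 − 4.900×6.7339² = 171.99 m.
That is 171.99 − 53.33 = 118.7 m above the top of the wall, so the shell clears it.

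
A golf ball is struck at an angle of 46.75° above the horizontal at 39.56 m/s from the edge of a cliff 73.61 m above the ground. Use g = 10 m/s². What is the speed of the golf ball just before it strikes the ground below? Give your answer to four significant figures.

55.11 m/s

v_x = 39.56 cos 46.75° = 27.106 m/s is unchanged throughout.
For the vertical component, v_y² = v_y0² + 2 g h = (28.814)² + 2×10×73.61 = 2302.4, so |v_y| = 47.983 m/s.
Impact speed = √(v_x² + v_y²) = √(734.74 + 2302.4) = 55.11 m/s.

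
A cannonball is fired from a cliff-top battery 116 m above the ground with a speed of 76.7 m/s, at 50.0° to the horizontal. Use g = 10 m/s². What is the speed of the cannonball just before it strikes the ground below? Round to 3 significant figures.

v_x = 76.7 cos 50.0° = 49.30 m/s is unchanged throughout.
For the vertical component, v_y² = v_y0² + 2 g h = (58.76)² + 2×10×116 = 5773, so |v_y| = 75.98 m/s.
Impact speed = √(v_x² + v_y²) = √(2430 + 5773) = 90.6 m/s.

90.6 m/s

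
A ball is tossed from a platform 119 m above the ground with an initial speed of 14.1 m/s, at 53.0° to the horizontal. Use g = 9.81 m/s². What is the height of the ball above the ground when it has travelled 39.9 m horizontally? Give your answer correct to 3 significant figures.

63.5 m

v_x = 14.1 cos 53.0° = 8.486 m/s, v_y0 = 14.1 sin 53.0° = 11.26 m/s.
Time to reach x = 39.9 m: t = x / v_x = 39.9 / 8.486 = 4.702 s.
y = 119 + v_y0 t − ½ g t² = 119 + 11.26×4.702 − 4.905×4.702² = 63.5 m.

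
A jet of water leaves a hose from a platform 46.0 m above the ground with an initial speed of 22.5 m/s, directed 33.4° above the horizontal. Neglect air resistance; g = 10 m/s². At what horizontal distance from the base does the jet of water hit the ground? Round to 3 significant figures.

84.8 m

Components: v_x = 22.5 cos 33.4° = 18.78 m/s, v_y = 22.5 sin 33.4° = 12.39 m/s.
Vertical: 0 = 46.0 + 12.39 t − ½(10) t² ⇒ 5.000 t² − 12.39 t − 46.0 = 0.
t = [12.39 + √(153.5 + 920.0)] / 10.00 = 4.515 s.
Horizontal: R = v_x · t = 18.78 × 4.515 = 84.8 m.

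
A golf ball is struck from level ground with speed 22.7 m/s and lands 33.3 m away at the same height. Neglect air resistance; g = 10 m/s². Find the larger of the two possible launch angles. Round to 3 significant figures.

69.9°

Level-ground range: R = v₀² sin(2θ)/g ⇒ sin 2θ = R g / v₀² = 33.3×10/22.7² = 0.6462.
2θ = arcsin(0.6462) = 40.26° or 180° − 40.26° = 139.74°.
So θ = 20.1° or θ = 69.9°.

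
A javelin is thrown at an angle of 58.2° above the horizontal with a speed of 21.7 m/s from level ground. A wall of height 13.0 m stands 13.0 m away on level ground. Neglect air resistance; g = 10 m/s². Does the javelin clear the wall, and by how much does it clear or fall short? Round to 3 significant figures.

Yes — it clears the wall by 1.50 m.

v_x = 21.7 cos 58.2° = 11.43 m/s; v_y0 = 21.7 sin 58.2° = 18.44 m/s.
Time to reach the wall: t = 13.0 / 11.43 = 1.137 s.
Height at that point: y = 18.44×1.137 − 5.000×1.137² = 14.50 m.
That is 14.50 − 13.0 = 1.50 m above the top of the wall, so the javelin clears it.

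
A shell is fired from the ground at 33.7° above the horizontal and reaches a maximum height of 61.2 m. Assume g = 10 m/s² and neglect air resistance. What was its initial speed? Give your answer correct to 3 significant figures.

At maximum height v_y = 0, so (v₀ sin θ)² = 2 g H.
v₀ sin 33.7° = √(2 × 10 × 61.2) = 34.99 m/s.
v₀ = 34.99 / sin 33.7° = 34.99 / 0.5548 = 63.1 m/s.

63.1 m/s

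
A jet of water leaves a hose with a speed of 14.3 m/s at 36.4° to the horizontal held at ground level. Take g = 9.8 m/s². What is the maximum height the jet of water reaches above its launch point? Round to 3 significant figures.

Vertical component of launch velocity: v_y = 14.3 sin 36.4° = 8.486 m/s.
At the highest point the vertical velocity is zero, so v_y² = 2 g h_max.
h_max = (8.486)² / (2 × 9.8) = 72.01 / 19.60 = 3.67 m.

3.67 m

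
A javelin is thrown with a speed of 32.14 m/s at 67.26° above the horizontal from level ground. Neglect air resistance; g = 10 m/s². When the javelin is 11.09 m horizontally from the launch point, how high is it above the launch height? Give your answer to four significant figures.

22.48 m

v_x = 32.14 cos 67.26° = 12.424 m/s, v_y0 = 32.14 sin 67.26° = 29.642 m/s.
Time to reach x = 11.09 m: t = x / v_x = 11.09 / 12.424 = 0.89263 s.
y = v_y0 t − ½ g t² = 29.642×0.89263 − 5.000×0.89263² = 22.48 m.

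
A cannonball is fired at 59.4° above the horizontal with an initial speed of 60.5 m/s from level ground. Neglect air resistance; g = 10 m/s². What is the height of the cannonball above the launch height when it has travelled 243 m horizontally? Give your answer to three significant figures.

v_x = 60.5 cos 59.4° = 30.80 m/s, v_y0 = 60.5 sin 59.4° = 52.07 m/s.
Time to reach x = 243 m: t = x / v_x = 243 / 30.80 = 7.890 s.
y = v_y0 t − ½ g t² = 52.07×7.890 − 5.000×7.890² = 99.6 m.

99.6 m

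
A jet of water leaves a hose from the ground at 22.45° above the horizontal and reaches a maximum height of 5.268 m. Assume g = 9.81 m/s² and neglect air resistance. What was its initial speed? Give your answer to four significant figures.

At maximum height v_y = 0, so (v₀ sin θ)² = 2 g H.
v₀ sin 22.45° = √(2 × 9.81 × 5.268) = 10.167 m/s.
v₀ = 10.167 / sin 22.45° = 10.167 / 0.3819 = 26.62 m/s.

26.62 m/s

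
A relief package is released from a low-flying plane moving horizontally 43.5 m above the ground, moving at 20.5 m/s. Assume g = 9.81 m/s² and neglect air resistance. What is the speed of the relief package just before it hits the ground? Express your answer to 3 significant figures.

35.7 m/s

Fall time: t = √(2 × 43.5 / 9.81) = 2.978 s.
At impact: v_x = 20.5 m/s (unchanged), v_y = g t = 9.81 × 2.978 = 29.21 m/s.
Speed = √(v_x² + v_y²) = √(420.2 + 853.2) = 35.7 m/s.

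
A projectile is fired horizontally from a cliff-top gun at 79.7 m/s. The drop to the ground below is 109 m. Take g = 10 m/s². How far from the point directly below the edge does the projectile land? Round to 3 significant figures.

372 m

Initial vertical velocity is zero, so the fall time comes from h = ½ g t²: t = √(2 × 109 / 10) = 4.669 s.
Horizontal motion is uniform at 79.7 m/s, so x = 79.7 × 4.669 = 372 m.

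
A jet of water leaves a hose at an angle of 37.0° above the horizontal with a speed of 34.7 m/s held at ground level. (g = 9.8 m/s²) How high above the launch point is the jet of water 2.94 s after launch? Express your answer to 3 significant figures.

v_y0 = 34.7 sin 37.0° = 20.88 m/s.
y(t) = v_y0 t − ½ g t² = 20.88×2.94 − 4.900×2.94² = 19.0 m.

19.0 m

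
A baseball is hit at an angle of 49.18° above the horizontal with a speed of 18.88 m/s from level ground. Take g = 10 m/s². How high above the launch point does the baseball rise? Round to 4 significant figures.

Vertical component of launch velocity: v_y = 18.88 sin 49.18° = 14.288 m/s.
At the highest point the vertical velocity is zero, so v_y² = 2 g h_max.
h_max = (14.288)² / (2 × 10) = 204.15 / 20.00 = 10.21 m.

10.21 m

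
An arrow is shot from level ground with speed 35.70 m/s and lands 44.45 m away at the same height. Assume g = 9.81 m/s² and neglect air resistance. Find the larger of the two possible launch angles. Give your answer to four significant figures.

Level-ground range: R = v₀² sin(2θ)/g ⇒ sin 2θ = R g / v₀² = 44.45×9.81/35.70² = 0.3421.
2θ = arcsin(0.3421) = 20.005° or 180° − 20.005° = 159.995°.
So θ = 10.00° or θ = 80.00°.

80.00°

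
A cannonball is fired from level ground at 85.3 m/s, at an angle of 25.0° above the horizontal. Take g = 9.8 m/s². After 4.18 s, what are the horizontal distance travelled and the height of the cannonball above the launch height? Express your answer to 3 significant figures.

v_x = 85.3 cos 25.0° = 77.31 m/s; v_y0 = 85.3 sin 25.0° = 36.05 m/s.
x = v_x t = 77.31 × 4.18 = 323 m.
y = v_y0 t − ½ g t² = 36.05×4.18 − 4.900×4.18² = 65.1 m.

x = 323 m, y = 65.1 m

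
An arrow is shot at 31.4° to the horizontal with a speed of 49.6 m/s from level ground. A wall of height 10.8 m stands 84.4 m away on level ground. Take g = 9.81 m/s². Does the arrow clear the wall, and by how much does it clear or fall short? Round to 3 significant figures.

v_x = 49.6 cos 31.4° = 42.34 m/s; v_y0 = 49.6 sin 31.4° = 25.84 m/s.
Time to reach the wall: t = 84.4 / 42.34 = 1.993 s.
Height at that point: y = 25.84×1.993 − 4.905×1.993² = 32.02 m.
That is 32.02 − 10.8 = 21.2 m above the top of the wall, so the arrow clears it.

Yes — it clears the wall by 21.2 m.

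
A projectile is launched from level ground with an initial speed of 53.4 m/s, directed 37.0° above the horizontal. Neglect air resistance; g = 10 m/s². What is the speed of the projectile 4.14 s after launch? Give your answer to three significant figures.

43.6 m/s

v_x = 53.4 cos 37.0° = 42.65 m/s (constant).
v_y(t) = 53.4 sin 37.0° − g t = 32.14 − 10 × 4.14 = -9.260 m/s.
Speed = √(v_x² + v_y²) = √(1819 + 85.75) = 43.6 m/s.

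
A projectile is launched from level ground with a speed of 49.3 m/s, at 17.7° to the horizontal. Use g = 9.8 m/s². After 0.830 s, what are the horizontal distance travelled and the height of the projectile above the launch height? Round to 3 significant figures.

x = 39.0 m, y = 9.07 m

v_x = 49.3 cos 17.7° = 46.97 m/s; v_y0 = 49.3 sin 17.7° = 14.99 m/s.
x = v_x t = 46.97 × 0.830 = 39.0 m.
y = v_y0 t − ½ g t² = 14.99×0.830 − 4.900×0.830² = 9.07 m.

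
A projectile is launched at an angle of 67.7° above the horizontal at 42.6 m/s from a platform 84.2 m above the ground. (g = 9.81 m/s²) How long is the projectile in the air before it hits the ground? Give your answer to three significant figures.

Vertical component: v_y = 42.6 sin 67.7° = 39.41 m/s.
Taking up as positive with launch at y = 84.2 m, landing at y = 0: 0 = 84.2 + 39.41 t − ½(9.81) t².
Solving 4.905 t² − 39.41 t − 84.2 = 0 gives t = [39.41 + √(39.41² + 4·4.905·84.2)] / 9.810 = 9.79 s.

9.79 s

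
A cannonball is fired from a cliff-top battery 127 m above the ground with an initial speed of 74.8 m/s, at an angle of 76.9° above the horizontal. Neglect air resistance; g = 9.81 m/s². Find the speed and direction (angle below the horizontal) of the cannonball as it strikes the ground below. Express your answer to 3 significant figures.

89.9 m/s at 79.1° below the horizontal

v_x = 74.8 cos 76.9° = 16.95 m/s (constant).
|v_y| at impact = √((72.85)² + 2×9.81×127) = 88.31 m/s.
Speed = √(16.95² + 88.31²) = 89.9 m/s; angle = arctan(88.31/16.95) = 79.1° below horizontal.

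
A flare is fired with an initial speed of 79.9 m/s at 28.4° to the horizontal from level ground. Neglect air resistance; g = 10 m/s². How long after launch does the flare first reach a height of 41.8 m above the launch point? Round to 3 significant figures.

1.33 s

v_y0 = 79.9 sin 28.4° = 38.00 m/s.
Set y = v_y0 t − ½ g t² = 41.8: 5.000 t² − 38.00 t + 41.8 = 0.
t = [38.00 ± √(1444 − 836.0)] / 10 = (38.00 ± 24.66) / 10, giving t = 1.33 s or t = 6.27 s.
The flare is on the way up at the first time, so t = 1.33 s.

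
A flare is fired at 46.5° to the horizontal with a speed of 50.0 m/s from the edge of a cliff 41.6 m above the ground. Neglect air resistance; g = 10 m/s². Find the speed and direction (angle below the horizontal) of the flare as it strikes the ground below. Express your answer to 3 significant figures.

57.7 m/s at 53.4° below the horizontal

v_x = 50.0 cos 46.5° = 34.42 m/s (constant).
|v_y| at impact = √((36.27)² + 2×10×41.6) = 46.34 m/s.
Speed = √(34.42² + 46.34²) = 57.7 m/s; angle = arctan(46.34/34.42) = 53.4° below horizontal.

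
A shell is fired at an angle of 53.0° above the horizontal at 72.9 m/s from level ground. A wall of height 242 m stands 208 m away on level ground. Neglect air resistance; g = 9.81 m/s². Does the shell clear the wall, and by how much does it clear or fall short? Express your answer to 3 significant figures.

No — it falls 76.2 m short of clearing the wall.

v_x = 72.9 cos 53.0° = 43.87 m/s; v_y0 = 72.9 sin 53.0° = 58.22 m/s.
Time to reach the wall: t = 208 / 43.87 = 4.741 s.
Height at that point: y = 58.22×4.741 − 4.905×4.741² = 165.8 m.
That is 242 − 165.8 = 76.2 m below the top of the wall, so the shell does not clear it.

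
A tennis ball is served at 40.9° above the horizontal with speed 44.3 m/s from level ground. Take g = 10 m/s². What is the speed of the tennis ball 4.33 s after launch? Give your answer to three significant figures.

v_x = 44.3 cos 40.9° = 33.48 m/s (constant).
v_y(t) = 44.3 sin 40.9° − g t = 29.01 − 10 × 4.33 = -14.29 m/s.
Speed = √(v_x² + v_y²) = √(1121 + 204.2) = 36.4 m/s.

36.4 m/s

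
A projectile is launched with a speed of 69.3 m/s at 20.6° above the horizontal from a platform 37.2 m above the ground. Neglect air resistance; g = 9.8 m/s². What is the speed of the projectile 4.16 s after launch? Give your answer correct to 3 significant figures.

66.9 m/s

v_x = 69.3 cos 20.6° = 64.87 m/s (constant).
v_y(t) = 69.3 sin 20.6° − g t = 24.38 − 9.8 × 4.16 = -16.39 m/s.
Speed = √(v_x² + v_y²) = √(4208 + 268.6) = 66.9 m/s.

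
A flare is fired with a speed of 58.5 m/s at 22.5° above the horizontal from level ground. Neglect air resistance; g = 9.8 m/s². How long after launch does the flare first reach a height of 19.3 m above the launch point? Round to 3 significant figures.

v_y0 = 58.5 sin 22.5° = 22.39 m/s.
Set y = v_y0 t − ½ g t² = 19.3: 4.900 t² − 22.39 t + 19.3 = 0.
t = [22.39 ± √(501.3 − 378.3)] / 9.8 = (22.39 ± 11.09) / 9.8, giving t = 1.15 s or t = 3.42 s.
The flare is on the way up at the first time, so t = 1.15 s.

1.15 s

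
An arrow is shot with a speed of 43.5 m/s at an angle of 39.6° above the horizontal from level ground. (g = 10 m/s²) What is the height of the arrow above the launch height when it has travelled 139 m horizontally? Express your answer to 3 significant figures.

29.0 m

v_x = 43.5 cos 39.6° = 33.52 m/s, v_y0 = 43.5 sin 39.6° = 27.73 m/s.
Time to reach x = 139 m: t = x / v_x = 139 / 33.52 = 4.147 s.
y = v_y0 t − ½ g t² = 27.73×4.147 − 5.000×4.147² = 29.0 m.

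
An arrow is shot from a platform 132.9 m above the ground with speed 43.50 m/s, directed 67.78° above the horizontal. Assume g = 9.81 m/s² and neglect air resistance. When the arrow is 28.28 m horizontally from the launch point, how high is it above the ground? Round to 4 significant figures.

187.6 m

v_x = 43.50 cos 67.78° = 16.450 m/s, v_y0 = 43.50 sin 67.78° = 40.270 m/s.
Time to reach x = 28.28 m: t = x / v_x = 28.28 / 16.450 = 1.7191 s.
y = 132.9 + v_y0 t − ½ g t² = 132.9 + 40.270×1.7191 − 4.905×1.7191² = 187.6 m.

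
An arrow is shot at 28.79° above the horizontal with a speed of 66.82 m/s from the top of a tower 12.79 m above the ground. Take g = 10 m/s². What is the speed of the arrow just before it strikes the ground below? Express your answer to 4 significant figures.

68.71 m/s

v_x = 66.82 cos 28.79° = 58.560 m/s is unchanged throughout.
For the vertical component, v_y² = v_y0² + 2 g h = (32.181)² + 2×10×12.79 = 1291.4, so |v_y| = 35.936 m/s.
Impact speed = √(v_x² + v_y²) = √(3429.3 + 1291.4) = 68.71 m/s.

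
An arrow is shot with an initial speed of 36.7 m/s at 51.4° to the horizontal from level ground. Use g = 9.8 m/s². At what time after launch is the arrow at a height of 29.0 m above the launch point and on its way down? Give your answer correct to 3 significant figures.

v_y0 = 36.7 sin 51.4° = 28.68 m/s.
Set y = v_y0 t − ½ g t² = 29.0: 4.900 t² − 28.68 t + 29.0 = 0.
t = [28.68 ± √(822.5 − 568.4)] / 9.8 = (28.68 ± 15.94) / 9.8, giving t = 1.30 s or t = 4.55 s.
On the way down corresponds to the larger root: t = 4.55 s.

4.55 s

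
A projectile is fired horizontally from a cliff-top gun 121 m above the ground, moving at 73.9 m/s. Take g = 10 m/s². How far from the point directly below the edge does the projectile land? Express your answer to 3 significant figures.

364 m

Initial vertical velocity is zero, so the fall time comes from h = ½ g t²: t = √(2 × 121 / 10) = 4.919 s.
Horizontal motion is uniform at 73.9 m/s, so x = 73.9 × 4.919 = 364 m.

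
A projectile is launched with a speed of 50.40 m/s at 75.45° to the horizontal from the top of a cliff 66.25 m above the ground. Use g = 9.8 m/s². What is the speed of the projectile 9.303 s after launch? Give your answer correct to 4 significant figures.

v_x = 50.40 cos 75.45° = 12.662 m/s (constant).
v_y(t) = 50.40 sin 75.45° − g t = 48.784 − 9.8 × 9.303 = -42.385 m/s.
Speed = √(v_x² + v_y²) = √(160.33 + 1796.5) = 44.24 m/s.

44.24 m/s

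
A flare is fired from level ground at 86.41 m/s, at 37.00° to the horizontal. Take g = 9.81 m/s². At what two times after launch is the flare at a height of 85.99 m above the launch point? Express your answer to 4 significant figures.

v_y0 = 86.41 sin 37.00° = 52.003 m/s.
Set y = v_y0 t − ½ g t² = 85.99: 4.905 t² − 52.003 t + 85.99 = 0.
t = [52.003 ± √(2704.3 − 1687.1)] / 9.81 = (52.003 ± 31.894) / 9.81, giving t = 2.050 s or t = 8.552 s.
So the flare is at 85.99 m at t = 2.050 s (rising) and t = 8.552 s (falling).

2.050 s and 8.552 s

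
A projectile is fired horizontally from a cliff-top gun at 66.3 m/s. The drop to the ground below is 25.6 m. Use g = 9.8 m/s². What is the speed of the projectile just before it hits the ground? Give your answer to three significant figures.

70.0 m/s

Fall time: t = √(2 × 25.6 / 9.8) = 2.286 s.
At impact: v_x = 66.3 m/s (unchanged), v_y = g t = 9.8 × 2.286 = 22.40 m/s.
Speed = √(v_x² + v_y²) = √(4396 + 501.8) = 70.0 m/s.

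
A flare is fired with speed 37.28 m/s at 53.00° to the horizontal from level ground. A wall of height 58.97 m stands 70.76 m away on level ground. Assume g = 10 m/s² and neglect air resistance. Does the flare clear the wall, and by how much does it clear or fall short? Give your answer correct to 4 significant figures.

No — it falls 14.80 m short of clearing the wall.

v_x = 37.28 cos 53.00° = 22.436 m/s; v_y0 = 37.28 sin 53.00° = 29.773 m/s.
Time to reach the wall: t = 70.76 / 22.436 = 3.1539 s.
Height at that point: y = 29.773×3.1539 − 5.000×3.1539² = 44.166 m.
That is 58.97 − 44.166 = 14.80 m below the top of the wall, so the flare does not clear it.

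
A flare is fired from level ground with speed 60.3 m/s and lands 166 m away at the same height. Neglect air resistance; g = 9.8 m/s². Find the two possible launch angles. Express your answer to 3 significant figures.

Level-ground range: R = v₀² sin(2θ)/g ⇒ sin 2θ = R g / v₀² = 166×9.8/60.3² = 0.4474.
2θ = arcsin(0.4474) = 26.58° or 180° − 26.58° = 153.42°.
So θ = 13.3° or θ = 76.7°.

13.3° and 76.7°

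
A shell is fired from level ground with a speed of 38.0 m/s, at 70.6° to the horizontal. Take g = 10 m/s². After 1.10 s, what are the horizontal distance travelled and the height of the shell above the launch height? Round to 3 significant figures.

v_x = 38.0 cos 70.6° = 12.62 m/s; v_y0 = 38.0 sin 70.6° = 35.84 m/s.
x = v_x t = 12.62 × 1.10 = 13.9 m.
y = v_y0 t − ½ g t² = 35.84×1.10 − 5.000×1.10² = 33.4 m.

x = 13.9 m, y = 33.4 m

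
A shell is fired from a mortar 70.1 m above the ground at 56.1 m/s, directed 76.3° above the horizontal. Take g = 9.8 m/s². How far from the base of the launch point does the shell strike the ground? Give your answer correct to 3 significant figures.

163 m

Components: v_x = 56.1 cos 76.3° = 13.29 m/s, v_y = 56.1 sin 76.3° = 54.50 m/s.
Vertical: 0 = 70.1 + 54.50 t − ½(9.8) t² ⇒ 4.900 t² − 54.50 t − 70.1 = 0.
t = [54.50 + √(2970 + 1374)] / 9.800 = 12.29 s.
Horizontal: R = v_x · t = 13.29 × 12.29 = 163 m.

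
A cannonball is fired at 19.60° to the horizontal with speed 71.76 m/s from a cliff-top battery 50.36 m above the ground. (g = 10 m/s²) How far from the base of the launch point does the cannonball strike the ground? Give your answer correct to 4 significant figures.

Components: v_x = 71.76 cos 19.60° = 67.602 m/s, v_y = 71.76 sin 19.60° = 24.072 m/s.
Vertical: 0 = 50.36 + 24.072 t − ½(10) t² ⇒ 5.000 t² − 24.072 t − 50.36 = 0.
t = [24.072 + √(579.46 + 1007.2)] / 10.00 = 6.3905 s.
Horizontal: R = v_x · t = 67.602 × 6.3905 = 432.0 m.

432.0 m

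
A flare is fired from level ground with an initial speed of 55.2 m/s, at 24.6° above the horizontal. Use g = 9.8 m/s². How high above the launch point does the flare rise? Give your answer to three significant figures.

Vertical component of launch velocity: v_y = 55.2 sin 24.6° = 22.98 m/s.
At the highest point the vertical velocity is zero, so v_y² = 2 g h_max.
h_max = (22.98)² / (2 × 9.8) = 528.1 / 19.60 = 26.9 m.

26.9 m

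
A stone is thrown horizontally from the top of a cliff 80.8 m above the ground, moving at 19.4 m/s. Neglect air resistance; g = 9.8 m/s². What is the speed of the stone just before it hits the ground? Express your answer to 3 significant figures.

44.3 m/s

Fall time: t = √(2 × 80.8 / 9.8) = 4.061 s.
At impact: v_x = 19.4 m/s (unchanged), v_y = g t = 9.8 × 4.061 = 39.80 m/s.
Speed = √(v_x² + v_y²) = √(376.4 + 1584) = 44.3 m/s.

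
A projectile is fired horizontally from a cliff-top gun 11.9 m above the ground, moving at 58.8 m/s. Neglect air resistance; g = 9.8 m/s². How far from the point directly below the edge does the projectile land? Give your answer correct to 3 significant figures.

Initial vertical velocity is zero, so the fall time comes from h = ½ g t²: t = √(2 × 11.9 / 9.8) = 1.558 s.
Horizontal motion is uniform at 58.8 m/s, so x = 58.8 × 1.558 = 91.6 m.

91.6 m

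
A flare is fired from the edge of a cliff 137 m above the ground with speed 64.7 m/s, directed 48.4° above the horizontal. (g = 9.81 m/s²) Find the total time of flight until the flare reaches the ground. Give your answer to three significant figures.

Vertical component: v_y = 64.7 sin 48.4° = 48.38 m/s.
Taking up as positive with launch at y = 137 m, landing at y = 0: 0 = 137 + 48.38 t − ½(9.81) t².
Solving 4.905 t² − 48.38 t − 137 = 0 gives t = [48.38 + √(48.38² + 4·4.905·137)] / 9.810 = 12.2 s.

12.2 s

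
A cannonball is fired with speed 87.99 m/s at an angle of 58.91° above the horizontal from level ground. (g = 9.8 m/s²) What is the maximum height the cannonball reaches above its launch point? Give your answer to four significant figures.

289.7 m

Vertical component of launch velocity: v_y = 87.99 sin 58.91° = 75.351 m/s.
At the highest point the vertical velocity is zero, so v_y² = 2 g h_max.
h_max = (75.351)² / (2 × 9.8) = 5677.8 / 19.60 = 289.7 m.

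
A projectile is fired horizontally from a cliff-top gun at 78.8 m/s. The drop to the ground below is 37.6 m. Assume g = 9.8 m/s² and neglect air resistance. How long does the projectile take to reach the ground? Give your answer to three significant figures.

The horizontal speed doesn't affect the fall. With v_y0 = 0, h = ½ g t².
t = √(2 × 37.6 / 9.8) = √7.673 = 2.77 s.

2.77 s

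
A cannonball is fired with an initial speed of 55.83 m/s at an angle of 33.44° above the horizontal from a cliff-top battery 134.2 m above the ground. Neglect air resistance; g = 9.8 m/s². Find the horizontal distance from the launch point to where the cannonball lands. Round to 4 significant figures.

Components: v_x = 55.83 cos 33.44° = 46.588 m/s, v_y = 55.83 sin 33.44° = 30.766 m/s.
Vertical: 0 = 134.2 + 30.766 t − ½(9.8) t² ⇒ 4.900 t² − 30.766 t − 134.2 = 0.
t = [30.766 + √(946.55 + 2630.3)] / 9.800 = 9.2421 s.
Horizontal: R = v_x · t = 46.588 × 9.2421 = 430.6 m.

430.6 m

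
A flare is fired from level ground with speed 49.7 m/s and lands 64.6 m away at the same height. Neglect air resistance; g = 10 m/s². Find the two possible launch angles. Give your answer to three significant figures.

7.58° and 82.4°

Level-ground range: R = v₀² sin(2θ)/g ⇒ sin 2θ = R g / v₀² = 64.6×10/49.7² = 0.2615.
2θ = arcsin(0.2615) = 15.16° or 180° − 15.16° = 164.84°.
So θ = 7.58° or θ = 82.4°.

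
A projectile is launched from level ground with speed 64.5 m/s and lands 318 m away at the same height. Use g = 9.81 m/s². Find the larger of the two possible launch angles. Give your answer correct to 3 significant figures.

Level-ground range: R = v₀² sin(2θ)/g ⇒ sin 2θ = R g / v₀² = 318×9.81/64.5² = 0.7499.
2θ = arcsin(0.7499) = 48.58° or 180° − 48.58° = 131.42°.
So θ = 24.3° or θ = 65.7°.

65.7°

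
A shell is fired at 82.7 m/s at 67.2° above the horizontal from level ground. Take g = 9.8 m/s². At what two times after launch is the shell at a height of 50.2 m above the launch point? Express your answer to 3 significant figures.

v_y0 = 82.7 sin 67.2° = 76.24 m/s.
Set y = v_y0 t − ½ g t² = 50.2: 4.900 t² − 76.24 t + 50.2 = 0.
t = [76.24 ± √(5813 − 983.9)] / 9.8 = (76.24 ± 69.49) / 9.8, giving t = 0.689 s or t = 14.9 s.
So the shell is at 50.2 m at t = 0.689 s (rising) and t = 14.9 s (falling).

0.689 s and 14.9 s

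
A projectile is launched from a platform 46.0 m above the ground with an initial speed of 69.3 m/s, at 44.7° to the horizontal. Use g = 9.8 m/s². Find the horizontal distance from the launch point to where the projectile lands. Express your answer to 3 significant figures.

Components: v_x = 69.3 cos 44.7° = 49.26 m/s, v_y = 69.3 sin 44.7° = 48.75 m/s.
Vertical: 0 = 46.0 + 48.75 t − ½(9.8) t² ⇒ 4.900 t² − 48.75 t − 46.0 = 0.
t = [48.75 + √(2377 + 901.6)] / 9.800 = 10.82 s.
Horizontal: R = v_x · t = 49.26 × 10.82 = 533 m.

533 m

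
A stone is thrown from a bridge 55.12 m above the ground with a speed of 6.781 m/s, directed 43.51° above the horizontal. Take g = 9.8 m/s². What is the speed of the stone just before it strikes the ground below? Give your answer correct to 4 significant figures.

33.56 m/s

v_x = 6.781 cos 43.51° = 4.9179 m/s is unchanged throughout.
For the vertical component, v_y² = v_y0² + 2 g h = (4.6686)² + 2×9.8×55.12 = 1102.1, so |v_y| = 33.198 m/s.
Impact speed = √(v_x² + v_y²) = √(24.186 + 1102.1) = 33.56 m/s.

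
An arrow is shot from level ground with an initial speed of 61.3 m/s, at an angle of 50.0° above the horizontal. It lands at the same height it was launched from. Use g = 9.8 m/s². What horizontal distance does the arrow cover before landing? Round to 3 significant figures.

378 m

For level ground, R = v₀² sin(2θ) / g.
sin(2 × 50.0°) = sin 100.0° = 0.9848.
R = (61.3)² × 0.9848 / 9.8 = 378 m.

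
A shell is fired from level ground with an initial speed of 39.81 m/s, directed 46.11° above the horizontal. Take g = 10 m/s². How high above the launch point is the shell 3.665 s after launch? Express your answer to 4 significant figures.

37.99 m

v_y0 = 39.81 sin 46.11° = 28.690 m/s.
y(t) = v_y0 t − ½ g t² = 28.690×3.665 − 5.000×3.665² = 37.99 m.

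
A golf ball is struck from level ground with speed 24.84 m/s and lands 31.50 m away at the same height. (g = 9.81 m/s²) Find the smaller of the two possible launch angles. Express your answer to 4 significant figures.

15.03°

Level-ground range: R = v₀² sin(2θ)/g ⇒ sin 2θ = R g / v₀² = 31.50×9.81/24.84² = 0.5008.
2θ = arcsin(0.5008) = 30.053° or 180° − 30.053° = 149.947°.
So θ = 15.03° or θ = 74.97°.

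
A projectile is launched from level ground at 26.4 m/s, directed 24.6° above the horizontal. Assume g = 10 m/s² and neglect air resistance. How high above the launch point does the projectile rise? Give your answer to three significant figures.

Vertical component of launch velocity: v_y = 26.4 sin 24.6° = 10.99 m/s.
At the highest point the vertical velocity is zero, so v_y² = 2 g h_max.
h_max = (10.99)² / (2 × 10) = 120.8 / 20.00 = 6.04 m.

6.04 m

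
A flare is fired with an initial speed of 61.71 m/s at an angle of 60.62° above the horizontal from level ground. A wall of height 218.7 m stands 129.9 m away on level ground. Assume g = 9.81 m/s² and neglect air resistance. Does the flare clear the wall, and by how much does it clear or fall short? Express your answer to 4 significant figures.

No — it falls 78.28 m short of clearing the wall.

v_x = 61.71 cos 60.62° = 30.275 m/s; v_y0 = 61.71 sin 60.62° = 53.773 m/s.
Time to reach the wall: t = 129.9 / 30.275 = 4.2907 s.
Height at that point: y = 53.773×4.2907 − 4.905×4.2907² = 140.42 m.
That is 218.7 − 140.42 = 78.28 m below the top of the wall, so the flare does not clear it.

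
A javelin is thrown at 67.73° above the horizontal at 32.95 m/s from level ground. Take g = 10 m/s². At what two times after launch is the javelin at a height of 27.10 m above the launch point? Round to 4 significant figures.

1.080 s and 5.018 s

v_y0 = 32.95 sin 67.73° = 30.492 m/s.
Set y = v_y0 t − ½ g t² = 27.10: 5.000 t² − 30.492 t + 27.10 = 0.
t = [30.492 ± √(929.76 − 542.00)] / 10 = (30.492 ± 19.692) / 10, giving t = 1.080 s or t = 5.018 s.
So the javelin is at 27.10 m at t = 1.080 s (rising) and t = 5.018 s (falling).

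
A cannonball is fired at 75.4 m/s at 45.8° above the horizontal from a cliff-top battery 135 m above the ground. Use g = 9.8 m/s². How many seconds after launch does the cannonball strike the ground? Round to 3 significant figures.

13.1 s

Vertical component: v_y = 75.4 sin 45.8° = 54.06 m/s.
Taking up as positive with launch at y = 135 m, landing at y = 0: 0 = 135 + 54.06 t − ½(9.8) t².
Solving 4.900 t² − 54.06 t − 135 = 0 gives t = [54.06 + √(54.06² + 4·4.900·135)] / 9.800 = 13.1 s.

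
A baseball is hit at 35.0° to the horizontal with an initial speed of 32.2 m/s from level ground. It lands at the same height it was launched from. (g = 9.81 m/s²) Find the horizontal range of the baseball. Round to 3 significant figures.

For level ground, R = v₀² sin(2θ) / g.
sin(2 × 35.0°) = sin 70.00° = 0.9397.
R = (32.2)² × 0.9397 / 9.81 = 99.3 m.

99.3 m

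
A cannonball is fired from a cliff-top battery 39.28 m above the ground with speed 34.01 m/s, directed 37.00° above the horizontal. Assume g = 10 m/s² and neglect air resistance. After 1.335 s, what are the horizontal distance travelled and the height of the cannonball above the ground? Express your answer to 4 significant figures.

x = 36.26 m, y = 57.69 m

v_x = 34.01 cos 37.00° = 27.162 m/s; v_y0 = 34.01 sin 37.00° = 20.468 m/s.
x = v_x t = 27.162 × 1.335 = 36.26 m.
y = 39.28 + v_y0 t − ½ g t² = 57.69 m.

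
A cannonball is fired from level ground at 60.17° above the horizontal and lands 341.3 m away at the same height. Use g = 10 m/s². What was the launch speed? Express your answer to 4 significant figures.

On level ground, R = v₀² sin(2θ) / g, so v₀ = √(R g / sin 2θ).
sin(2 × 60.17°) = 0.8630.
v₀ = √(341.3 × 10 / 0.8630) = √3954.8 = 62.89 m/s.

62.89 m/s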